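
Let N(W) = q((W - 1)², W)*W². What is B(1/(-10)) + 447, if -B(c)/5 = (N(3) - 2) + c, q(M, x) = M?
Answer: 555/2 ≈ 277.50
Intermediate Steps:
N(W) = W²*(-1 + W)² (N(W) = (W - 1)²*W² = (-1 + W)²*W² = W²*(-1 + W)²)
B(c) = -170 - 5*c (B(c) = -5*((3²*(-1 + 3)² - 2) + c) = -5*((9*2² - 2) + c) = -5*((9*4 - 2) + c) = -5*((36 - 2) + c) = -5*(34 + c) = -170 - 5*c)
B(1/(-10)) + 447 = (-170 - 5/(-10)) + 447 = (-170 - 5*(-⅒)) + 447 = (-170 + ½) + 447 = -339/2 + 447 = 555/2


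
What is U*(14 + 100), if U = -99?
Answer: -11286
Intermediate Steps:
U*(14 + 100) = -99*(14 + 100) = -99*114 = -11286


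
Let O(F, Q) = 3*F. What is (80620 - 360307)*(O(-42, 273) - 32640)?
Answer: 9164224242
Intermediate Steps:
(80620 - 360307)*(O(-42, 273) - 32640) = (80620 - 360307)*(3*(-42) - 32640) = -279687*(-126 - 32640) = -279687*(-32766) = 9164224242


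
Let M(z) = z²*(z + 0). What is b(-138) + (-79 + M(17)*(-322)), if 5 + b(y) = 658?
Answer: -1581412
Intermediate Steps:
b(y) = 653 (b(y) = -5 + 658 = 653)
M(z) = z³ (M(z) = z²*z = z³)
b(-138) + (-79 + M(17)*(-322)) = 653 + (-79 + 17³*(-322)) = 653 + (-79 + 4913*(-322)) = 653 + (-79 - 1581986) = 653 - 1582065 = -1581412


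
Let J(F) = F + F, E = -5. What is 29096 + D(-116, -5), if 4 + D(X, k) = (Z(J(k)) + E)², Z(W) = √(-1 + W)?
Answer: 29106 - 10*I*√11 ≈ 29106.0 - 33.166*I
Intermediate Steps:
J(F) = 2*F
D(X, k) = -4 + (-5 + √(-1 + 2*k))² (D(X, k) = -4 + (√(-1 + 2*k) - 5)² = -4 + (-5 + √(-1 + 2*k))²)
29096 + D(-116, -5) = 29096 + (-4 + (-5 + √(-1 + 2*(-5)))²) = 29096 + (-4 + (-5 + √(-1 - 10))²) = 29096 + (-4 + (-5 + √(-11))²) = 29096 + (-4 + (-5 + I*√11)²) = 29092 + (-5 + I*√11)²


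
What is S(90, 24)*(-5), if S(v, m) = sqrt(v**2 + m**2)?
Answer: -30*sqrt(241) ≈ -465.73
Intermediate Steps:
S(v, m) = sqrt(m**2 + v**2)
S(90, 24)*(-5) = sqrt(24**2 + 90**2)*(-5) = sqrt(576 + 8100)*(-5) = sqrt(8676)*(-5) = (6*sqrt(241))*(-5) = -30*sqrt(241)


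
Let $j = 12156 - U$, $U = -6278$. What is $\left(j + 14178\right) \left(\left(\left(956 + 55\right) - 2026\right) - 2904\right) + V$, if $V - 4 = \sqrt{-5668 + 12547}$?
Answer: $-127806424 + \sqrt{6879} \approx -1.2781 \cdot 10^{8}$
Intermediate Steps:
$V = 4 + \sqrt{6879}$ ($V = 4 + \sqrt{-5668 + 12547} = 4 + \sqrt{6879} \approx 86.94$)
$j = 18434$ ($j = 12156 - -6278 = 12156 + 6278 = 18434$)
$\left(j + 14178\right) \left(\left(\left(956 + 55\right) - 2026\right) - 2904\right) + V = \left(18434 + 14178\right) \left(\left(\left(956 + 55\right) - 2026\right) - 2904\right) + \left(4 + \sqrt{6879}\right) = 32612 \left(\left(1011 - 2026\right) - 2904\right) + \left(4 + \sqrt{6879}\right) = 32612 \left(-1015 - 2904\right) + \left(4 + \sqrt{6879}\right) = 32612 \left(-3919\right) + \left(4 + \sqrt{6879}\right) = -127806428 + \left(4 + \sqrt{6879}\right) = -127806424 + \sqrt{6879}$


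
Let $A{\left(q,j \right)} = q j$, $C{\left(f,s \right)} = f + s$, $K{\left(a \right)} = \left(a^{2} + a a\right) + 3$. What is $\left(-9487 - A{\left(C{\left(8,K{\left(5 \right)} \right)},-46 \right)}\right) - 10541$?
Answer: $-17222$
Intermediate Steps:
$K{\left(a \right)} = 3 + 2 a^{2}$ ($K{\left(a \right)} = \left(a^{2} + a^{2}\right) + 3 = 2 a^{2} + 3 = 3 + 2 a^{2}$)
$A{\left(q,j \right)} = j q$
$\left(-9487 - A{\left(C{\left(8,K{\left(5 \right)} \right)},-46 \right)}\right) - 10541 = \left(-9487 - - 46 \left(8 + \left(3 + 2 \cdot 5^{2}\right)\right)\right) - 10541 = \left(-9487 - - 46 \left(8 + \left(3 + 2 \cdot 25\right)\right)\right) - 10541 = \left(-9487 - - 46 \left(8 + \left(3 + 50\right)\right)\right) - 10541 = \left(-9487 - - 46 \left(8 + 53\right)\right) - 10541 = \left(-9487 - \left(-46\right) 61\right) - 10541 = \left(-9487 - -2806\right) - 10541 = \left(-9487 + 2806\right) - 10541 = -6681 - 10541 = -17222$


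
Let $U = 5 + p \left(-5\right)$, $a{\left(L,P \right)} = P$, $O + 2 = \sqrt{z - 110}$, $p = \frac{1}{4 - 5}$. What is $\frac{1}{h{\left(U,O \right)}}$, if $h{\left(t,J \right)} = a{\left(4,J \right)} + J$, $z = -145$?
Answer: $- \frac{1}{259} - \frac{i \sqrt{255}}{518} \approx -0.003861 - 0.030828 i$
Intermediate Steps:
$p = -1$ ($p = \frac{1}{-1} = -1$)
$O = -2 + i \sqrt{255}$ ($O = -2 + \sqrt{-145 - 110} = -2 + \sqrt{-255} = -2 + i \sqrt{255} \approx -2.0 + 15.969 i$)
$U = 10$ ($U = 5 - -5 = 5 + 5 = 10$)
$h{\left(t,J \right)} = 2 J$ ($h{\left(t,J \right)} = J + J = 2 J$)
$\frac{1}{h{\left(U,O \right)}} = \frac{1}{2 \left(-2 + i \sqrt{255}\right)} = \frac{1}{-4 + 2 i \sqrt{255}}$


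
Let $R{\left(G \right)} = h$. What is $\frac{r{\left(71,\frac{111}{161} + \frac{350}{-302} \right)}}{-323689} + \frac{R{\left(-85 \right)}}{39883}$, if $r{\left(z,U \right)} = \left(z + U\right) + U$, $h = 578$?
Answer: $\frac{4480468655863}{313847434376357} \approx 0.014276$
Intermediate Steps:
$R{\left(G \right)} = 578$
$r{\left(z,U \right)} = z + 2 U$ ($r{\left(z,U \right)} = \left(U + z\right) + U = z + 2 U$)
$\frac{r{\left(71,\frac{111}{161} + \frac{350}{-302} \right)}}{-323689} + \frac{R{\left(-85 \right)}}{39883} = \frac{71 + 2 \left(\frac{111}{161} + \frac{350}{-302}\right)}{-323689} + \frac{578}{39883} = \left(71 + 2 \left(111 \cdot \frac{1}{161} + 350 \left(- \frac{1}{302}\right)\right)\right) \left(- \frac{1}{323689}\right) + 578 \cdot \frac{1}{39883} = \left(71 + 2 \left(\frac{111}{161} - \frac{175}{151}\right)\right) \left(- \frac{1}{323689}\right) + \frac{578}{39883} = \left(71 + 2 \left(- \frac{11414}{24311}\right)\right) \left(- \frac{1}{323689}\right) + \frac{578}{39883} = \left(71 - \frac{22828}{24311}\right) \left(- \frac{1}{323689}\right) + \frac{578}{39883} = \frac{1703253}{24311} \left(- \frac{1}{323689}\right) + \frac{578}{39883} = - \frac{1703253}{7869203279} + \frac{578}{39883} = \frac{4480468655863}{313847434376357}$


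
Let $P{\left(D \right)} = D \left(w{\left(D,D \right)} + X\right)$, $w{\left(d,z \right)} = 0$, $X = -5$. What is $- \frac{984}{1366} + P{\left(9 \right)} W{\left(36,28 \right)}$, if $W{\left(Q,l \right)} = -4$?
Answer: $\frac{122448}{683} \approx 179.28$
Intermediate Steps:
$P{\left(D \right)} = - 5 D$ ($P{\left(D \right)} = D \left(0 - 5\right) = D \left(-5\right) = - 5 D$)
$- \frac{984}{1366} + P{\left(9 \right)} W{\left(36,28 \right)} = - \frac{984}{1366} + \left(-5\right) 9 \left(-4\right) = \left(-984\right) \frac{1}{1366} - -180 = - \frac{492}{683} + 180 = \frac{122448}{683}$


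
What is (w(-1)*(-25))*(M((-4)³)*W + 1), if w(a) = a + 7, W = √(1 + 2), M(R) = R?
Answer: -150 + 9600*√3 ≈ 16478.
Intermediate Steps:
W = √3 ≈ 1.7320
w(a) = 7 + a
(w(-1)*(-25))*(M((-4)³)*W + 1) = ((7 - 1)*(-25))*((-4)³*√3 + 1) = (6*(-25))*(-64*√3 + 1) = -150*(1 - 64*√3) = -150 + 9600*√3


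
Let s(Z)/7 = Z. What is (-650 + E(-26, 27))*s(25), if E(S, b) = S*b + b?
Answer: -231875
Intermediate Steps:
s(Z) = 7*Z
E(S, b) = b + S*b
(-650 + E(-26, 27))*s(25) = (-650 + 27*(1 - 26))*(7*25) = (-650 + 27*(-25))*175 = (-650 - 675)*175 = -1325*175 = -231875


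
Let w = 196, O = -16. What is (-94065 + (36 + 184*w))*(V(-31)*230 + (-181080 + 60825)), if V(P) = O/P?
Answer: 215874702125/31 ≈ 6.9637e+9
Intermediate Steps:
V(P) = -16/P
(-94065 + (36 + 184*w))*(V(-31)*230 + (-181080 + 60825)) = (-94065 + (36 + 184*196))*(-16/(-31)*230 + (-181080 + 60825)) = (-94065 + (36 + 36064))*(-16*(-1/31)*230 - 120255) = (-94065 + 36100)*((16/31)*230 - 120255) = -57965*(3680/31 - 120255) = -57965*(-3724225/31) = 215874702125/31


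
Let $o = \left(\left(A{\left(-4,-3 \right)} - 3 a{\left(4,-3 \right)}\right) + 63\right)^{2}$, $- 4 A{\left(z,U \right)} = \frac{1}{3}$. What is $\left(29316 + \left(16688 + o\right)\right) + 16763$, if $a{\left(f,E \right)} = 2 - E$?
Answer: $\frac{9369073}{144} \approx 65063.0$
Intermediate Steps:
$A{\left(z,U \right)} = - \frac{1}{12}$ ($A{\left(z,U \right)} = - \frac{1}{4 \cdot 3} = \left(- \frac{1}{4}\right) \frac{1}{3} = - \frac{1}{12}$)
$o = \frac{330625}{144}$ ($o = \left(\left(- \frac{1}{12} - 3 \left(2 - -3\right)\right) + 63\right)^{2} = \left(\left(- \frac{1}{12} - 3 \left(2 + 3\right)\right) + 63\right)^{2} = \left(\left(- \frac{1}{12} - 15\right) + 63\right)^{2} = \left(- \frac{181}{12} + 63\right)^{2} = \left(\frac{575}{12}\right)^{2} = \frac{330625}{144} \approx 2296.0$)
$\left(29316 + \left(16688 + o\right)\right) + 16763 = \left(29316 + \left(16688 + \frac{330625}{144}\right)\right) + 16763 = \left(29316 + \frac{2733697}{144}\right) + 16763 = \frac{6955201}{144} + 16763 = \frac{9369073}{144}$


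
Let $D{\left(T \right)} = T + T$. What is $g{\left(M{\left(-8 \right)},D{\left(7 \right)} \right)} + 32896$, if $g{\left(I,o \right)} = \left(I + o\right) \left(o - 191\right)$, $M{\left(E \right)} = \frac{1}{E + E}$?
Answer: $\frac{486865}{16} \approx 30429.0$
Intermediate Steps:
$D{\left(T \right)} = 2 T$
$M{\left(E \right)} = \frac{1}{2 E}$
$g{\left(I,o \right)} = \left(-191 + o\right) \left(I + o\right)$ ($g{\left(I,o \right)} = \left(I + o\right) \left(-191 + o\right) = \left(-191 + o\right) \left(I + o\right)$)
$g{\left(M{\left(-8 \right)},D{\left(7 \right)} \right)} + 32896 = \left(\left(2 \cdot 7\right)^{2} - 191 \frac{1}{2 \left(-8\right)} - 191 \cdot 2 \cdot 7 + \frac{1}{2 \left(-8\right)} 2 \cdot 7\right) + 32896 = \left(14^{2} - 191 \cdot \frac{1}{2} \left(- \frac{1}{8}\right) - 2674 + \frac{1}{2} \left(- \frac{1}{8}\right) 14\right) + 32896 = \left(196 - - \frac{191}{16} - 2674 - \frac{7}{8}\right) + 32896 = \left(196 + \frac{191}{16} - 2674 - \frac{7}{8}\right) + 32896 = - \frac{39471}{16} + 32896 = \frac{486865}{16}$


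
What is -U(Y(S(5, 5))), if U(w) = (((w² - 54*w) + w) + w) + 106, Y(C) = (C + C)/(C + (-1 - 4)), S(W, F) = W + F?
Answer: 86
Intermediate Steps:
S(W, F) = F + W
Y(C) = 2*C/(-5 + C) (Y(C) = (2*C)/(C - 5) = (2*C)/(-5 + C) = 2*C/(-5 + C))
U(w) = 106 + w² - 52*w (U(w) = ((w² - 53*w) + w) + 106 = (w² - 52*w) + 106 = 106 + w² - 52*w)
-U(Y(S(5, 5))) = -(106 + (2*(5 + 5)/(-5 + (5 + 5)))² - 104*(5 + 5)/(-5 + (5 + 5))) = -(106 + (2*10/(-5 + 10))² - 104*10/(-5 + 10)) = -(106 + (2*10/5)² - 104*10/5) = -(106 + (2*10*(⅕))² - 104*10/5) = -(106 + 4² - 52*4) = -(106 + 16 - 208) = -1*(-86) = 86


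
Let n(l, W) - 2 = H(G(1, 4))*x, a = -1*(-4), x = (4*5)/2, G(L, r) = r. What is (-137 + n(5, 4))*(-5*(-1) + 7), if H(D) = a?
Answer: -1140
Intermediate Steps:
x = 10 (x = 20*(1/2) = 10)
a = 4
H(D) = 4
n(l, W) = 42 (n(l, W) = 2 + 4*10 = 2 + 40 = 42)
(-137 + n(5, 4))*(-5*(-1) + 7) = (-137 + 42)*(-5*(-1) + 7) = -95*(5 + 7) = -95*12 = -1140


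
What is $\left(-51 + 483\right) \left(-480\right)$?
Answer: $-207360$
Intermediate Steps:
$\left(-51 + 483\right) \left(-480\right) = 432 \left(-480\right) = -207360$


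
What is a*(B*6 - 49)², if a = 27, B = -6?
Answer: 195075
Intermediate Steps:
a*(B*6 - 49)² = 27*(-6*6 - 49)² = 27*(-36 - 49)² = 27*(-85)² = 27*7225 = 195075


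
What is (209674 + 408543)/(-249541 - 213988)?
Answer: -618217/463529 ≈ -1.3337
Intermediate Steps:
(209674 + 408543)/(-249541 - 213988) = 618217/(-463529) = 618217*(-1/463529) = -618217/463529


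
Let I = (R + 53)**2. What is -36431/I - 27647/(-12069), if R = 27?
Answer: -262744939/77241600 ≈ -3.4016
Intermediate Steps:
I = 6400 (I = (27 + 53)**2 = 80**2 = 6400)
-36431/I - 27647/(-12069) = -36431/6400 - 27647/(-12069) = -36431*1/6400 - 27647*(-1/12069) = -36431/6400 + 27647/12069 = -262744939/77241600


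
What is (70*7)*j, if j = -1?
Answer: -490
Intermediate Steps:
(70*7)*j = (70*7)*(-1) = 490*(-1) = -490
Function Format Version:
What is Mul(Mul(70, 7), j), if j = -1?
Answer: -490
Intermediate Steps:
Mul(Mul(70, 7), j) = Mul(Mul(70, 7), -1) = Mul(490, -1) = -490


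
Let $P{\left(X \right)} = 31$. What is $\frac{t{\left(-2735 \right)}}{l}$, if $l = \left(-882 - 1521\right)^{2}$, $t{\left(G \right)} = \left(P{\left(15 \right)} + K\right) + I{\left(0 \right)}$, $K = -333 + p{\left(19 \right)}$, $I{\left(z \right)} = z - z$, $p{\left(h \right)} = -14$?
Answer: $- \frac{316}{5774409} \approx -5.4724 \cdot 10^{-5}$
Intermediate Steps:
$I{\left(z \right)} = 0$
$K = -347$ ($K = -333 - 14 = -347$)
$t{\left(G \right)} = -316$ ($t{\left(G \right)} = \left(31 - 347\right) + 0 = -316 + 0 = -316$)
$l = 5774409$ ($l = \left(-2403\right)^{2} = 5774409$)
$\frac{t{\left(-2735 \right)}}{l} = - \frac{316}{5774409}$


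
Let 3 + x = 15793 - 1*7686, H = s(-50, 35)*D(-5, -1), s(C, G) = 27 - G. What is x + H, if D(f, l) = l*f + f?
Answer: 8104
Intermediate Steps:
D(f, l) = f + f*l (D(f, l) = f*l + f = f + f*l)
H = 0 (H = (27 - 1*35)*(-5*(1 - 1)) = (27 - 35)*(-5*0) = -8*0 = 0)
x = 8104 (x = -3 + (15793 - 1*7686) = -3 + (15793 - 7686) = -3 + 8107 = 8104)
x + H = 8104 + 0 = 8104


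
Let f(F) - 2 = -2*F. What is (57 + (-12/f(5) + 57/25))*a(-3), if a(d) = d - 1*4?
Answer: -21273/50 ≈ -425.46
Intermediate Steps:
f(F) = 2 - 2*F
a(d) = -4 + d (a(d) = d - 4 = -4 + d)
(57 + (-12/f(5) + 57/25))*a(-3) = (57 + (-12/(2 - 2*5) + 57/25))*(-4 - 3) = (57 + (-12/(2 - 10) + 57*(1/25)))*(-7) = (57 + (-12/(-8) + 57/25))*(-7) = (57 + (-12*(-⅛) + 57/25))*(-7) = (57 + (3/2 + 57/25))*(-7) = (57 + 189/50)*(-7) = (3039/50)*(-7) = -21273/50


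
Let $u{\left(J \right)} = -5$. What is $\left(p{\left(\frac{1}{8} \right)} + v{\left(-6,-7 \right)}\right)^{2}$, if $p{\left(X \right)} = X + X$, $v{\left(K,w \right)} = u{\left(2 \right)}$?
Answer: $\frac{361}{16} \approx 22.563$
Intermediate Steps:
$v{\left(K,w \right)} = -5$
$p{\left(X \right)} = 2 X$
$\left(p{\left(\frac{1}{8} \right)} + v{\left(-6,-7 \right)}\right)^{2} = \left(\frac{2}{8} - 5\right)^{2} = \left(2 \cdot \frac{1}{8} - 5\right)^{2} = \left(\frac{1}{4} - 5\right)^{2} = \left(- \frac{19}{4}\right)^{2} = \frac{361}{16}$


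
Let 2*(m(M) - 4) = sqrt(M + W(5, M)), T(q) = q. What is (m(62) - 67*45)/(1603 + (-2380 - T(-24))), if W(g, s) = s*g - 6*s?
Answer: 3011/753 ≈ 3.9987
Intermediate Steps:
W(g, s) = -6*s + g*s (W(g, s) = g*s - 6*s = -6*s + g*s)
m(M) = 4 (m(M) = 4 + sqrt(M + M*(-6 + 5))/2 = 4 + sqrt(M + M*(-1))/2 = 4 + sqrt(M - M)/2 = 4 + sqrt(0)/2 = 4 + (1/2)*0 = 4 + 0 = 4)
(m(62) - 67*45)/(1603 + (-2380 - T(-24))) = (4 - 67*45)/(1603 + (-2380 - 1*(-24))) = (4 - 3015)/(1603 + (-2380 + 24)) = -3011/(1603 - 2356) = -3011/(-753) = -3011*(-1/753) = 3011/753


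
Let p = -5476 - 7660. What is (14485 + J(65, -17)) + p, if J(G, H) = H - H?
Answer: 1349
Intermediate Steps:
J(G, H) = 0
p = -13136
(14485 + J(65, -17)) + p = (14485 + 0) - 13136 = 14485 - 13136 = 1349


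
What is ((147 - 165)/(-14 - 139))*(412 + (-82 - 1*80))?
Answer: 500/17 ≈ 29.412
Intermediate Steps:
((147 - 165)/(-14 - 139))*(412 + (-82 - 1*80)) = (-18/(-153))*(412 + (-82 - 80)) = (-18*(-1/153))*(412 - 162) = (2/17)*250 = 500/17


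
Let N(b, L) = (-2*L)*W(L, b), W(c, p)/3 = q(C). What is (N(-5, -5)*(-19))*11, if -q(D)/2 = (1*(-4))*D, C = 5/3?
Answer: -83600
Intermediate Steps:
C = 5/3 (C = 5*(⅓) = 5/3 ≈ 1.6667)
q(D) = 8*D (q(D) = -2*1*(-4)*D = -(-8)*D = 8*D)
W(c, p) = 40 (W(c, p) = 3*(8*(5/3)) = 3*(40/3) = 40)
N(b, L) = -80*L (N(b, L) = -2*L*40 = -80*L)
(N(-5, -5)*(-19))*11 = (-80*(-5)*(-19))*11 = (400*(-19))*11 = -7600*11 = -83600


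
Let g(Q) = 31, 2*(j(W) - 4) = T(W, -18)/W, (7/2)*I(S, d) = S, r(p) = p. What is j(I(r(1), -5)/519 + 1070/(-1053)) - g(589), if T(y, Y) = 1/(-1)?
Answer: -68658489/2590136 ≈ -26.508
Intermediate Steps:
I(S, d) = 2*S/7
T(y, Y) = -1
j(W) = 4 - 1/(2*W) (j(W) = 4 + (-1/W)/2 = 4 - 1/(2*W))
j(I(r(1), -5)/519 + 1070/(-1053)) - g(589) = (4 - 1/(2*(((2/7)*1)/519 + 1070/(-1053)))) - 1*31 = (4 - 1/(2*((2/7)*(1/519) + 1070*(-1/1053)))) - 31 = (4 - 1/(2*(2/3633 - 1070/1053))) - 31 = (4 - 1/(2*(-1295068/1275183))) - 31 = (4 - 1/2*(-1275183/1295068)) - 31 = (4 + 1275183/2590136) - 31 = 11635727/2590136 - 31 = -68658489/2590136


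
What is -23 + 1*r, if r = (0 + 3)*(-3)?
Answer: -32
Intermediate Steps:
r = -9 (r = 3*(-3) = -9)
-23 + 1*r = -23 + 1*(-9) = -23 - 9 = -32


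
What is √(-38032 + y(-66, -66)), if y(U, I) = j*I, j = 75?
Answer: I*√42982 ≈ 207.32*I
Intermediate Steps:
y(U, I) = 75*I
√(-38032 + y(-66, -66)) = √(-38032 + 75*(-66)) = √(-38032 - 4950) = √(-42982) = I*√42982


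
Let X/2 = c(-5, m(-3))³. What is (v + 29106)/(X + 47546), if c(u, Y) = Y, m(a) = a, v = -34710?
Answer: -1401/11873 ≈ -0.11800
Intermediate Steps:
X = -54 (X = 2*(-3)³ = 2*(-27) = -54)
(v + 29106)/(X + 47546) = (-34710 + 29106)/(-54 + 47546) = -5604/47492 = -5604*1/47492 = -1401/11873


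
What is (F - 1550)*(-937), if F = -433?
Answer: 1858071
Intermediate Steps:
(F - 1550)*(-937) = (-433 - 1550)*(-937) = -1983*(-937) = 1858071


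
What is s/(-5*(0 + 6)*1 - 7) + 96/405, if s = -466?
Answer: 64094/4995 ≈ 12.832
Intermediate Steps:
s/(-5*(0 + 6)*1 - 7) + 96/405 = -466/(-5*(0 + 6)*1 - 7) + 96/405 = -466/(-5*6*1 - 7) + 96*(1/405) = -466/(-30*1 - 7) + 32/135 = -466/(-30 - 7) + 32/135 = -466/(-37) + 32/135 = -466*(-1/37) + 32/135 = 466/37 + 32/135 = 64094/4995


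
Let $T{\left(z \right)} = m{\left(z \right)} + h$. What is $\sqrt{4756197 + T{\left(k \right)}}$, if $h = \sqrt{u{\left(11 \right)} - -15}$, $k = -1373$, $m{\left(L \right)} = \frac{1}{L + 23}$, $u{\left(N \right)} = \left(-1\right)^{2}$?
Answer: $\frac{\sqrt{38525228094}}{90} \approx 2180.9$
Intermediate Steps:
$u{\left(N \right)} = 1$
$m{\left(L \right)} = \frac{1}{23 + L}$
$h = 4$ ($h = \sqrt{1 - -15} = \sqrt{1 + 15} = \sqrt{16} = 4$)
$T{\left(z \right)} = 4 + \frac{1}{23 + z}$ ($T{\left(z \right)} = \frac{1}{23 + z} + 4 = 4 + \frac{1}{23 + z}$)
$\sqrt{4756197 + T{\left(k \right)}} = \sqrt{4756197 + \frac{93 + 4 \left(-1373\right)}{23 - 1373}} = \sqrt{4756197 + \frac{93 - 5492}{-1350}} = \sqrt{4756197 - - \frac{5399}{1350}} = \sqrt{4756197 + \frac{5399}{1350}} = \sqrt{\frac{6420871349}{1350}} = \frac{\sqrt{38525228094}}{90}$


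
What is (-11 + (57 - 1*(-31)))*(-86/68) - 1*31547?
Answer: -1075909/34 ≈ -31644.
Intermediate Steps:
(-11 + (57 - 1*(-31)))*(-86/68) - 1*31547 = (-11 + (57 + 31))*(-86*1/68) - 31547 = (-11 + 88)*(-43/34) - 31547 = 77*(-43/34) - 31547 = -3311/34 - 31547 = -1075909/34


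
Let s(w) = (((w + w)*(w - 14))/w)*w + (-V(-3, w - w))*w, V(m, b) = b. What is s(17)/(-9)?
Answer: -34/3 ≈ -11.333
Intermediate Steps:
s(w) = w*(-28 + 2*w) (s(w) = (((w + w)*(w - 14))/w)*w + (-(w - w))*w = (((2*w)*(-14 + w))/w)*w + (-1*0)*w = ((2*w*(-14 + w))/w)*w + 0*w = (-28 + 2*w)*w + 0 = w*(-28 + 2*w) + 0 = w*(-28 + 2*w))
s(17)/(-9) = (2*17*(-14 + 17))/(-9) = (2*17*3)*(-⅑) = 102*(-⅑) = -34/3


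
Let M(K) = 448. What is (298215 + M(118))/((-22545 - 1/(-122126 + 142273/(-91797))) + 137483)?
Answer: 3348293778116785/1288563331569707 ≈ 2.5985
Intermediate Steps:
(298215 + M(118))/((-22545 - 1/(-122126 + 142273/(-91797))) + 137483) = (298215 + 448)/((-22545 - 1/(-122126 + 142273/(-91797))) + 137483) = 298663/((-22545 - 1/(-122126 + 142273*(-1/91797))) + 137483) = 298663/((-22545 - 1/(-122126 - 142273/91797)) + 137483) = 298663/((-22545 - 1/(-11210942695/91797)) + 137483) = 298663/((-22545 - 1*(-91797/11210942695)) + 137483) = 298663/((-22545 + 91797/11210942695) + 137483) = 298663/(-252750702966978/11210942695 + 137483) = 298663/(1288563331569707/11210942695) = 298663*(11210942695/1288563331569707) = 3348293778116785/1288563331569707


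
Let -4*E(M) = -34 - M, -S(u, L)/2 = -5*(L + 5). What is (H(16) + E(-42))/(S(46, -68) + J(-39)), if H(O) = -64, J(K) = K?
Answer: 22/223 ≈ 0.098655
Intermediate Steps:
S(u, L) = 50 + 10*L (S(u, L) = -(-10)*(L + 5) = -(-10)*(5 + L) = -2*(-25 - 5*L) = 50 + 10*L)
E(M) = 17/2 + M/4 (E(M) = -(-34 - M)/4 = 17/2 + M/4)
(H(16) + E(-42))/(S(46, -68) + J(-39)) = (-64 + (17/2 + (¼)*(-42)))/((50 + 10*(-68)) - 39) = (-64 + (17/2 - 21/2))/((50 - 680) - 39) = (-64 - 2)/(-630 - 39) = -66/(-669) = -66*(-1/669) = 22/223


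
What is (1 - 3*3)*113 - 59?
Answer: -963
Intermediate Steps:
(1 - 3*3)*113 - 59 = (1 - 9)*113 - 59 = -8*113 - 59 = -904 - 59 = -963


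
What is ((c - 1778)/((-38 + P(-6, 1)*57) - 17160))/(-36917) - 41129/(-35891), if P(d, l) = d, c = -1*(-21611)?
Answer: 73774885943/64377535580 ≈ 1.1460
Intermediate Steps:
c = 21611
((c - 1778)/((-38 + P(-6, 1)*57) - 17160))/(-36917) - 41129/(-35891) = ((21611 - 1778)/((-38 - 6*57) - 17160))/(-36917) - 41129/(-35891) = (19833/((-38 - 342) - 17160))*(-1/36917) - 41129*(-1/35891) = (19833/(-380 - 17160))*(-1/36917) + 41129/35891 = (19833/(-17540))*(-1/36917) + 41129/35891 = (19833*(-1/17540))*(-1/36917) + 41129/35891 = -19833/17540*(-1/36917) + 41129/35891 = 19833/647524180 + 41129/35891 = 73774885943/64377535580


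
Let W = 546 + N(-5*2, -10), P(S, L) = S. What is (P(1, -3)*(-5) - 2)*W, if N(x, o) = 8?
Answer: -3878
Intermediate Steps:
W = 554 (W = 546 + 8 = 554)
(P(1, -3)*(-5) - 2)*W = (1*(-5) - 2)*554 = (-5 - 2)*554 = -7*554 = -3878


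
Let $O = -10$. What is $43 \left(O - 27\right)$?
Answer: $-1591$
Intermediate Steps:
$43 \left(O - 27\right) = 43 \left(-10 - 27\right) = 43 \left(-37\right) = -1591$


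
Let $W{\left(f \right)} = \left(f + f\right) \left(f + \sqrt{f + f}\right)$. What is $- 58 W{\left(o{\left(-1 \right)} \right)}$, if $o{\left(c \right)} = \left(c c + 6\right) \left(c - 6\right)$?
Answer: $-278516 + 39788 i \sqrt{2} \approx -2.7852 \cdot 10^{5} + 56269.0 i$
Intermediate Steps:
$o{\left(c \right)} = \left(-6 + c\right) \left(6 + c^{2}\right)$ ($o{\left(c \right)} = \left(c^{2} + 6\right) \left(-6 + c\right) = \left(6 + c^{2}\right) \left(-6 + c\right) = \left(-6 + c\right) \left(6 + c^{2}\right)$)
$W{\left(f \right)} = 2 f \left(f + \sqrt{2} \sqrt{f}\right)$ ($W{\left(f \right)} = 2 f \left(f + \sqrt{2 f}\right) = 2 f \left(f + \sqrt{2} \sqrt{f}\right)$)
$- 58 W{\left(o{\left(-1 \right)} \right)} = - 58 \left(2 \left(-36 + \left(-1\right)^{3} - 6 \left(-1\right)^{2} + 6 \left(-1\right)\right)^{2} + 2 \sqrt{2} \left(-36 + \left(-1\right)^{3} - 6 \left(-1\right)^{2} + 6 \left(-1\right)\right)^{\frac{3}{2}}\right) = - 58 \left(2 \left(-36 - 1 - 6 - 6\right)^{2} + 2 \sqrt{2} \left(-36 - 1 - 6 - 6\right)^{\frac{3}{2}}\right) = - 58 \left(2 \left(-49\right)^{2} + 2 \sqrt{2} \left(-49\right)^{\frac{3}{2}}\right) = - 58 \left(2 \cdot 2401 + 2 \sqrt{2} \left(- 343 i\right)\right) = - 58 \left(4802 - 686 i \sqrt{2}\right) = -278516 + 39788 i \sqrt{2}$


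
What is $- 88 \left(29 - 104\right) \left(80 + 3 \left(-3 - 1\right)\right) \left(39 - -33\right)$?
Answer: $32313600$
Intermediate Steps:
$- 88 \left(29 - 104\right) \left(80 + 3 \left(-3 - 1\right)\right) \left(39 - -33\right) = - 88 \left(- 75 \left(80 + 3 \left(-4\right)\right)\right) \left(39 + 33\right) = - 88 \left(- 75 \left(80 - 12\right)\right) 72 = - 88 \left(\left(-75\right) 68\right) 72 = \left(-88\right) \left(-5100\right) 72 = 448800 \cdot 72 = 32313600$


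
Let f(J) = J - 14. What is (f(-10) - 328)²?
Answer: 123904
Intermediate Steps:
f(J) = -14 + J
(f(-10) - 328)² = ((-14 - 10) - 328)² = (-24 - 328)² = (-352)² = 123904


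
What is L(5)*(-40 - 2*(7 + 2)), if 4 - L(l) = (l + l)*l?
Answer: 2668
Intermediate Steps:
L(l) = 4 - 2*l² (L(l) = 4 - (l + l)*l = 4 - 2*l*l = 4 - 2*l²)
L(5)*(-40 - 2*(7 + 2)) = (4 - 2*5²)*(-40 - 2*(7 + 2)) = (4 - 2*25)*(-40 - 2*9) = (4 - 50)*(-40 - 18) = -46*(-58) = 2668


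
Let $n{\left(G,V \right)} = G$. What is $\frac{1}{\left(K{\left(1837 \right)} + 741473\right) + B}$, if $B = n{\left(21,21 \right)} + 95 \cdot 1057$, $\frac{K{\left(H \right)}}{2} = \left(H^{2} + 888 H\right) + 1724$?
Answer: $\frac{1}{10857007} \approx 9.2106 \cdot 10^{-8}$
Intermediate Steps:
$K{\left(H \right)} = 3448 + 2 H^{2} + 1776 H$ ($K{\left(H \right)} = 2 \left(\left(H^{2} + 888 H\right) + 1724\right) = 2 \left(1724 + H^{2} + 888 H\right) = 3448 + 2 H^{2} + 1776 H$)
$B = 100436$ ($B = 21 + 95 \cdot 1057 = 21 + 100415 = 100436$)
$\frac{1}{\left(K{\left(1837 \right)} + 741473\right) + B} = \frac{1}{\left(\left(3448 + 2 \cdot 1837^{2} + 1776 \cdot 1837\right) + 741473\right) + 100436} = \frac{1}{\left(\left(3448 + 2 \cdot 3374569 + 3262512\right) + 741473\right) + 100436} = \frac{1}{\left(\left(3448 + 6749138 + 3262512\right) + 741473\right) + 100436} = \frac{1}{\left(10015098 + 741473\right) + 100436} = \frac{1}{10756571 + 100436} = \frac{1}{10857007}$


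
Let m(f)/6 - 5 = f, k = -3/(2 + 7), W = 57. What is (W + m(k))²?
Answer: 7225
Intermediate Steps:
k = -⅓ (k = -3/9 = -3*⅑ = -⅓ ≈ -0.33333)
m(f) = 30 + 6*f
(W + m(k))² = (57 + (30 + 6*(-⅓)))² = (57 + (30 - 2))² = (57 + 28)² = 85² = 7225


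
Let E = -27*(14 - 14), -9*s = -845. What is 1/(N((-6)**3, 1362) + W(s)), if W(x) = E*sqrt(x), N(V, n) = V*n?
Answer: -1/294192 ≈ -3.3991e-6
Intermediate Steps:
s = 845/9 (s = -1/9*(-845) = 845/9 ≈ 93.889)
E = 0 (E = -27*0 = 0)
W(x) = 0 (W(x) = 0*sqrt(x) = 0)
1/(N((-6)**3, 1362) + W(s)) = 1/((-6)**3*1362 + 0) = 1/(-216*1362 + 0) = 1/(-294192 + 0) = 1/(-294192) = -1/294192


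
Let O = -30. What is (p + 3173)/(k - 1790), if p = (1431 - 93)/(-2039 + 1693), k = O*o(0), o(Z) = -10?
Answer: -54826/25777 ≈ -2.1269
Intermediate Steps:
k = 300 (k = -30*(-10) = 300)
p = -669/173 (p = 1338/(-346) = 1338*(-1/346) = -669/173 ≈ -3.8671)
(p + 3173)/(k - 1790) = (-669/173 + 3173)/(300 - 1790) = (548260/173)/(-1490) = (548260/173)*(-1/1490) = -54826/25777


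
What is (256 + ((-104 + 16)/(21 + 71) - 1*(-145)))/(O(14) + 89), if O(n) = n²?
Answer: 3067/2185 ≈ 1.4037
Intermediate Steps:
(256 + ((-104 + 16)/(21 + 71) - 1*(-145)))/(O(14) + 89) = (256 + ((-104 + 16)/(21 + 71) - 1*(-145)))/(14² + 89) = (256 + (-88/92 + 145))/(196 + 89) = (256 + (-88*1/92 + 145))/285 = (256 + (-22/23 + 145))*(1/285) = (256 + 3313/23)*(1/285) = (9201/23)*(1/285) = 3067/2185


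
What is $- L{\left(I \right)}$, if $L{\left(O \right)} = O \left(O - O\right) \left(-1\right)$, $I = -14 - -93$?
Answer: $0$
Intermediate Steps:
$I = 79$ ($I = -14 + 93 = 79$)
$L{\left(O \right)} = 0$ ($L{\left(O \right)} = O 0 \left(-1\right) = 0 \left(-1\right) = 0$)
$- L{\left(I \right)} = \left(-1\right) 0 = 0$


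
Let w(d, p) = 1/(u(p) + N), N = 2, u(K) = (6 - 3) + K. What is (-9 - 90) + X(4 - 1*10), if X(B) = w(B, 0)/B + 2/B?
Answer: -2981/30 ≈ -99.367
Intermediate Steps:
u(K) = 3 + K
w(d, p) = 1/(5 + p) (w(d, p) = 1/((3 + p) + 2) = 1/(5 + p))
X(B) = 11/(5*B) (X(B) = 1/((5 + 0)*B) + 2/B = 1/(5*B) + 2/B = 11/(5*B))
(-9 - 90) + X(4 - 1*10) = (-9 - 90) + 11/(5*(4 - 1*10)) = -99 + 11/(5*(4 - 10)) = -99 + (11/5)/(-6) = -99 + (11/5)*(-1/6) = -99 - 11/30 = -2981/30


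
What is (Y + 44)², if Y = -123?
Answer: 6241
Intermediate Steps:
(Y + 44)² = (-123 + 44)² = (-79)² = 6241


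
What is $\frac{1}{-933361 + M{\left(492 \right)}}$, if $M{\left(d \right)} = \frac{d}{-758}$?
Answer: $- \frac{379}{353744065} \approx -1.0714 \cdot 10^{-6}$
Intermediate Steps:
$M{\left(d \right)} = - \frac{d}{758}$ ($M{\left(d \right)} = d \left(- \frac{1}{758}\right) = - \frac{d}{758}$)
$\frac{1}{-933361 + M{\left(492 \right)}} = \frac{1}{-933361 - \frac{246}{379}} = \frac{1}{- \frac{353744065}{379}} = - \frac{379}{353744065}$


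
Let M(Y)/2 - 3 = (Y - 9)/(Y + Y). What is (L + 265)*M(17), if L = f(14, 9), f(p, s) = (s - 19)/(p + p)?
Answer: 203775/119 ≈ 1712.4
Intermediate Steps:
f(p, s) = (-19 + s)/(2*p) (f(p, s) = (-19 + s)/((2*p)) = (-19 + s)*(1/(2*p)) = (-19 + s)/(2*p))
L = -5/14 (L = (1/2)*(-19 + 9)/14 = (1/2)*(1/14)*(-10) = -5/14 ≈ -0.35714)
M(Y) = 6 + (-9 + Y)/Y (M(Y) = 6 + 2*((Y - 9)/(Y + Y)) = 6 + 2*((-9 + Y)/((2*Y))) = 6 + 2*((-9 + Y)*(1/(2*Y))) = 6 + 2*((-9 + Y)/(2*Y)) = 6 + (-9 + Y)/Y)
(L + 265)*M(17) = (-5/14 + 265)*(7 - 9/17) = 3705*(7 - 9*1/17)/14 = 3705*(7 - 9/17)/14 = (3705/14)*(110/17) = 203775/119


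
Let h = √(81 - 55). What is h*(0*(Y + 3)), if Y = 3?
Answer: 0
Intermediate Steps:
h = √26 ≈ 5.0990
h*(0*(Y + 3)) = √26*(0*(3 + 3)) = √26*(0*6) = √26*0 = 0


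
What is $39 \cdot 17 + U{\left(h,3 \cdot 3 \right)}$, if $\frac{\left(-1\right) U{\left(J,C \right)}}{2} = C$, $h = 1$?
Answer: $645$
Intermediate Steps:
$U{\left(J,C \right)} = - 2 C$
$39 \cdot 17 + U{\left(h,3 \cdot 3 \right)} = 39 \cdot 17 - 2 \cdot 3 \cdot 3 = 663 - 18 = 645$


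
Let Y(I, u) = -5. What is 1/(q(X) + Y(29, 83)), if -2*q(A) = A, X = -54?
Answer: 1/22 ≈ 0.045455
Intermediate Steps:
q(A) = -A/2
1/(q(X) + Y(29, 83)) = 1/(-½*(-54) - 5) = 1/(27 - 5) = 1/22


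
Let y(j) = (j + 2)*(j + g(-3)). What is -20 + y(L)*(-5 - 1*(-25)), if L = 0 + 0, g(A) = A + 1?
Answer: -100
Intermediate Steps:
g(A) = 1 + A
L = 0
y(j) = (-2 + j)*(2 + j) (y(j) = (j + 2)*(j + (1 - 3)) = (2 + j)*(j - 2) = (2 + j)*(-2 + j) = (-2 + j)*(2 + j))
-20 + y(L)*(-5 - 1*(-25)) = -20 + (-4 + 0²)*(-5 - 1*(-25)) = -20 + (-4 + 0)*(-5 + 25) = -20 - 4*20 = -20 - 80 = -100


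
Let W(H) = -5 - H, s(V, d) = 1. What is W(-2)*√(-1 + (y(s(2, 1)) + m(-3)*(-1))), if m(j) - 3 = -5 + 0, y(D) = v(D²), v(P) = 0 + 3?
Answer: -6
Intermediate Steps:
v(P) = 3
y(D) = 3
m(j) = -2 (m(j) = 3 + (-5 + 0) = 3 - 5 = -2)
W(-2)*√(-1 + (y(s(2, 1)) + m(-3)*(-1))) = (-5 - 1*(-2))*√(-1 + (3 - 2*(-1))) = (-5 + 2)*√(-1 + (3 + 2)) = -3*√(-1 + 5) = -3*√4 = -3*2 = -6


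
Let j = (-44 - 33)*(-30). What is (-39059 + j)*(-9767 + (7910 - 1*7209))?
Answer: 333166434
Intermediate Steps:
j = 2310 (j = -77*(-30) = 2310)
(-39059 + j)*(-9767 + (7910 - 1*7209)) = (-39059 + 2310)*(-9767 + (7910 - 1*7209)) = -36749*(-9767 + (7910 - 7209)) = -36749*(-9767 + 701) = -36749*(-9066) = 333166434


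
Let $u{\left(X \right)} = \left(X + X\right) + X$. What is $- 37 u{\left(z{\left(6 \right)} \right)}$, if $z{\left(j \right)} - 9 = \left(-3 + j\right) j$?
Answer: $-2997$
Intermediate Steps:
$z{\left(j \right)} = 9 + j \left(-3 + j\right)$ ($z{\left(j \right)} = 9 + \left(-3 + j\right) j = 9 + j \left(-3 + j\right)$)
$u{\left(X \right)} = 3 X$ ($u{\left(X \right)} = 2 X + X = 3 X$)
$- 37 u{\left(z{\left(6 \right)} \right)} = - 37 \cdot 3 \left(9 + 6^{2} - 18\right) = - 37 \cdot 3 \left(9 + 36 - 18\right) = - 37 \cdot 3 \cdot 27 = \left(-37\right) 81 = -2997$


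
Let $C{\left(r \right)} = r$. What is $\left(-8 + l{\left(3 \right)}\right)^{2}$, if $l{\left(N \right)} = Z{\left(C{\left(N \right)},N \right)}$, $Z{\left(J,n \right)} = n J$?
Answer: $1$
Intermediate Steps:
$Z{\left(J,n \right)} = J n$
$l{\left(N \right)} = N^{2}$ ($l{\left(N \right)} = N N = N^{2}$)
$\left(-8 + l{\left(3 \right)}\right)^{2} = \left(-8 + 3^{2}\right)^{2} = \left(-8 + 9\right)^{2} = 1^{2} = 1$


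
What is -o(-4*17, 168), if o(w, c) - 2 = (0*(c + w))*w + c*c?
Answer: -28226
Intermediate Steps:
o(w, c) = 2 + c² (o(w, c) = 2 + ((0*(c + w))*w + c*c) = 2 + (0*w + c²) = 2 + (0 + c²) = 2 + c²)
-o(-4*17, 168) = -(2 + 168²) = -(2 + 28224) = -1*28226 = -28226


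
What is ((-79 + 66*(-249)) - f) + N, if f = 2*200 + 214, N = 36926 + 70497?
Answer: 90296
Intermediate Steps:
N = 107423
f = 614 (f = 400 + 214 = 614)
((-79 + 66*(-249)) - f) + N = ((-79 + 66*(-249)) - 1*614) + 107423 = ((-79 - 16434) - 614) + 107423 = (-16513 - 614) + 107423 = -17127 + 107423 = 90296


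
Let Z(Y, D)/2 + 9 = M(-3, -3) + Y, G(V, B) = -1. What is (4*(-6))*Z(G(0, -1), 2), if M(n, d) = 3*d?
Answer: 912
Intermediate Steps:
Z(Y, D) = -36 + 2*Y (Z(Y, D) = -18 + 2*(3*(-3) + Y) = -18 + 2*(-9 + Y) = -18 + (-18 + 2*Y) = -36 + 2*Y)
(4*(-6))*Z(G(0, -1), 2) = (4*(-6))*(-36 + 2*(-1)) = -24*(-36 - 2) = -24*(-38) = 912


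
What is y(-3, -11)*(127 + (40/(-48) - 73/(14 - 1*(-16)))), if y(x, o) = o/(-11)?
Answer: 1856/15 ≈ 123.73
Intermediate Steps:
y(x, o) = -o/11 (y(x, o) = o*(-1/11) = -o/11)
y(-3, -11)*(127 + (40/(-48) - 73/(14 - 1*(-16)))) = (-1/11*(-11))*(127 + (40/(-48) - 73/(14 - 1*(-16)))) = 1*(127 + (40*(-1/48) - 73/(14 + 16))) = 1*(127 + (-⅚ - 73/30)) = 1*(127 - 49/15) = 1*(1856/15) = 1856/15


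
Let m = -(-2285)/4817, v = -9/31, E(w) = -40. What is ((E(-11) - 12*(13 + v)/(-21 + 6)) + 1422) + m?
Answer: 1039795337/746635 ≈ 1392.6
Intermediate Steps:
v = -9/31 (v = -9*1/31 = -9/31 ≈ -0.29032)
m = 2285/4817 (m = -(-2285)/4817 = -1*(-2285/4817) = 2285/4817 ≈ 0.47436)
((E(-11) - 12*(13 + v)/(-21 + 6)) + 1422) + m = ((-40 - 12*(13 - 9/31)/(-21 + 6)) + 1422) + 2285/4817 = ((-40 - 4728/(31*(-15))) + 1422) + 2285/4817 = ((-40 - 4728*(-1)/(31*15)) + 1422) + 2285/4817 = ((-40 - 12*(-394/465)) + 1422) + 2285/4817 = ((-40 + 1576/155) + 1422) + 2285/4817 = (-4624/155 + 1422) + 2285/4817 = 215786/155 + 2285/4817 = 1039795337/746635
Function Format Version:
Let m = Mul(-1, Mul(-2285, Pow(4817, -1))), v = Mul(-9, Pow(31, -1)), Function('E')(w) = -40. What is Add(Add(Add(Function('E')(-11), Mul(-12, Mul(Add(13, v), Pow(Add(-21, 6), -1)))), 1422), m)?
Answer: Rational(1039795337, 746635) ≈ 1392.6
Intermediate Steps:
v = Rational(-9, 31) (v = Mul(-9, Rational(1, 31)) = Rational(-9, 31) ≈ -0.29032)
m = Rational(2285, 4817) (m = Mul(-1, Mul(-2285, Rational(1, 4817))) = Mul(-1, Rational(-2285, 4817)) = Rational(2285, 4817) ≈ 0.47436)
Add(Add(Add(Function('E')(-11), Mul(-12, Mul(Add(13, v), Pow(Add(-21, 6), -1)))), 1422), m) = Add(Add(Add(-40, Mul(-12, Mul(Add(13, Rational(-9, 31)), Pow(Add(-21, 6), -1)))), 1422), Rational(2285, 4817)) = Add(Add(Add(-40, Mul(-12, Mul(Rational(394, 31), Pow(-15, -1)))), 1422), Rational(2285, 4817)) = Add(Add(Add(-40, Mul(-12, Mul(Rational(394, 31), Rational(-1, 15)))), 1422), Rational(2285, 4817)) = Add(Add(Add(-40, Mul(-12, Rational(-394, 465))), 1422), Rational(2285, 4817)) = Add(Add(Add(-40, Rational(1576, 155)), 1422), Rational(2285, 4817)) = Add(Add(Rational(-4624, 155), 1422), Rational(2285, 4817)) = Add(Rational(215786, 155), Rational(2285, 4817)) = Rational(1039795337, 746635)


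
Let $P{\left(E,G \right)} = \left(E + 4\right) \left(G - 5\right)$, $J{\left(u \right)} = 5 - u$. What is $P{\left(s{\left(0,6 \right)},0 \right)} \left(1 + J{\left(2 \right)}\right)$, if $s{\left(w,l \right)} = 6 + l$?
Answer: $-320$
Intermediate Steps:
$P{\left(E,G \right)} = \left(-5 + G\right) \left(4 + E\right)$ ($P{\left(E,G \right)} = \left(4 + E\right) \left(-5 + G\right) = \left(-5 + G\right) \left(4 + E\right)$)
$P{\left(s{\left(0,6 \right)},0 \right)} \left(1 + J{\left(2 \right)}\right) = \left(-20 - 5 \left(6 + 6\right) + 4 \cdot 0 + \left(6 + 6\right) 0\right) \left(1 + \left(5 - 2\right)\right) = \left(-20 - 60 + 0 + 12 \cdot 0\right) \left(1 + \left(5 - 2\right)\right) = \left(-20 - 60 + 0 + 0\right) \left(1 + 3\right) = \left(-80\right) 4 = -320$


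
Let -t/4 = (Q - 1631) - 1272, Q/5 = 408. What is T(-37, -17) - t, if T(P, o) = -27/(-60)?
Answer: -69031/20 ≈ -3451.6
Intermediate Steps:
Q = 2040 (Q = 5*408 = 2040)
T(P, o) = 9/20 (T(P, o) = -27*(-1/60) = 9/20)
t = 3452 (t = -4*((2040 - 1631) - 1272) = -4*(409 - 1272) = -4*(-863) = 3452)
T(-37, -17) - t = 9/20 - 1*3452 = 9/20 - 3452 = -69031/20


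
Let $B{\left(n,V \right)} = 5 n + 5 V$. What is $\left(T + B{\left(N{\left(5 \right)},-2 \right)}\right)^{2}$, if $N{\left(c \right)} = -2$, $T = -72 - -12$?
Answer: $6400$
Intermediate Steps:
$T = -60$ ($T = -72 + 12 = -60$)
$B{\left(n,V \right)} = 5 V + 5 n$
$\left(T + B{\left(N{\left(5 \right)},-2 \right)}\right)^{2} = \left(-60 + \left(5 \left(-2\right) + 5 \left(-2\right)\right)\right)^{2} = \left(-60 - 20\right)^{2} = \left(-80\right)^{2} = 6400$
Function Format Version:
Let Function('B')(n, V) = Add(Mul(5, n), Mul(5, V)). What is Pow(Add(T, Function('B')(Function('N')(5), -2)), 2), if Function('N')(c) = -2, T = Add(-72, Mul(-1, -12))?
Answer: 6400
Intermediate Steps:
T = -60 (T = Add(-72, 12) = -60)
Function('B')(n, V) = Add(Mul(5, V), Mul(5, n))
Pow(Add(T, Function('B')(Function('N')(5), -2)), 2) = Pow(Add(-60, Add(Mul(5, -2), Mul(5, -2))), 2) = Pow(Add(-60, Add(-10, -10)), 2) = Pow(Add(-60, -20), 2) = Pow(-80, 2) = 6400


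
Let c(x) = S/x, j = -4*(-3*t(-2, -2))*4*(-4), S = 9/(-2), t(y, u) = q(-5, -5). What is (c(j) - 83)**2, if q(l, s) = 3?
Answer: 112848129/16384 ≈ 6887.7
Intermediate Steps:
t(y, u) = 3
S = -9/2 (S = 9*(-1/2) = -9/2 ≈ -4.5000)
j = -576 (j = -4*(-3*3)*4*(-4) = -(-36)*4*(-4) = -4*(-36)*(-4) = 144*(-4) = -576)
c(x) = -9/(2*x)
(c(j) - 83)**2 = (-9/2/(-576) - 83)**2 = (-9/2*(-1/576) - 83)**2 = (1/128 - 83)**2 = (-10623/128)**2 = 112848129/16384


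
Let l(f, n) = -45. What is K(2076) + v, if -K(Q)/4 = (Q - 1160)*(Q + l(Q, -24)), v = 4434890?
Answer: -3006694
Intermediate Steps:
K(Q) = -4*(-1160 + Q)*(-45 + Q) (K(Q) = -4*(Q - 1160)*(Q - 45) = -4*(-1160 + Q)*(-45 + Q))
K(2076) + v = (-208800 - 4*2076² + 4820*2076) + 4434890 = (-208800 - 4*4309776 + 10006320) + 4434890 = (-208800 - 17239104 + 10006320) + 4434890 = -7441584 + 4434890 = -3006694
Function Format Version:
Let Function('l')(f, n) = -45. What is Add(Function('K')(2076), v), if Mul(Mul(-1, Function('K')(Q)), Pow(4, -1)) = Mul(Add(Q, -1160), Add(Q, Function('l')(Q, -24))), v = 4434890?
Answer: -3006694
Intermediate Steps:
Function('K')(Q) = Mul(-4, Add(-1160, Q), Add(-45, Q)) (Function('K')(Q) = Mul(-4, Mul(Add(Q, -1160), Add(Q, -45))) = Mul(-4, Mul(Add(-1160, Q), Add(-45, Q))) = Mul(-4, Add(-1160, Q), Add(-45, Q)))
Add(Function('K')(2076), v) = Add(Add(-208800, Mul(-4, Pow(2076, 2)), Mul(4820, 2076)), 4434890) = Add(Add(-208800, Mul(-4, 4309776), 10006320), 4434890) = Add(Add(-208800, -17239104, 10006320), 4434890) = Add(-7441584, 4434890) = -3006694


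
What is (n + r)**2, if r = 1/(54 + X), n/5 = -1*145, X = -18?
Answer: 681157801/1296 ≈ 5.2559e+5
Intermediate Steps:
n = -725 (n = 5*(-1*145) = 5*(-145) = -725)
r = 1/36 (r = 1/(54 - 18) = 1/36 ≈ 0.027778)
(n + r)**2 = (-725 + 1/36)**2 = (-26099/36)**2 = 681157801/1296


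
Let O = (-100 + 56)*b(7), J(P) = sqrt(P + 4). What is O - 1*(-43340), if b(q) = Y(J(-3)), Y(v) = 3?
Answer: 43208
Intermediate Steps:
J(P) = sqrt(4 + P)
b(q) = 3
O = -132 (O = (-100 + 56)*3 = -44*3 = -132)
O - 1*(-43340) = -132 - 1*(-43340) = -132 + 43340 = 43208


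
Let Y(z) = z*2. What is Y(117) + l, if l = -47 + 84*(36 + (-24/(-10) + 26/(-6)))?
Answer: 15243/5 ≈ 3048.6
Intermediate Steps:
Y(z) = 2*z
l = 14073/5 (l = -47 + 84*(36 + (-24*(-1/10) + 26*(-1/6))) = -47 + 84*(36 + (12/5 - 13/3)) = -47 + 84*(36 - 29/15) = -47 + 84*(511/15) = -47 + 14308/5 = 14073/5 ≈ 2814.6)
Y(117) + l = 2*117 + 14073/5 = 234 + 14073/5 = 15243/5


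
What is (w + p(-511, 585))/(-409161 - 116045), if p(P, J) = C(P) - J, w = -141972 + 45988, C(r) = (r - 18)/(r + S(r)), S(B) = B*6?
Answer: 172713392/939330931 ≈ 0.18387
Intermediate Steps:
S(B) = 6*B
C(r) = (-18 + r)/(7*r) (C(r) = (r - 18)/(r + 6*r) = (-18 + r)/((7*r)) = (-18 + r)*(1/(7*r)) = (-18 + r)/(7*r))
w = -95984
p(P, J) = -J + (-18 + P)/(7*P) (p(P, J) = (-18 + P)/(7*P) - J = -J + (-18 + P)/(7*P))
(w + p(-511, 585))/(-409161 - 116045) = (-95984 + (1/7 - 1*585 - 18/7/(-511)))/(-409161 - 116045) = (-95984 + (1/7 - 585 - 18/7*(-1/511)))/(-525206) = (-95984 + (1/7 - 585 + 18/3577))*(-1/525206) = (-95984 - 2092016/3577)*(-1/525206) = -345426784/3577*(-1/525206) = 172713392/939330931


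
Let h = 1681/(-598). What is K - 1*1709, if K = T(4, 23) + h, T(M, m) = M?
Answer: -1021271/598 ≈ -1707.8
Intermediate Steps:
h = -1681/598 (h = 1681*(-1/598) = -1681/598 ≈ -2.8110)
K = 711/598 (K = 4 - 1681/598 = 711/598 ≈ 1.1890)
K - 1*1709 = 711/598 - 1*1709 = 711/598 - 1709 = -1021271/598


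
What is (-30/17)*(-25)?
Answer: 750/17 ≈ 44.118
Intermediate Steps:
(-30/17)*(-25) = ((1/17)*(-30))*(-25) = -30/17*(-25) = 750/17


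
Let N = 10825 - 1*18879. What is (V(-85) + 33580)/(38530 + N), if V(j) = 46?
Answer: 16813/15238 ≈ 1.1034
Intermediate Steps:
N = -8054 (N = 10825 - 18879 = -8054)
(V(-85) + 33580)/(38530 + N) = (46 + 33580)/(38530 - 8054) = 33626/30476 = 33626*(1/30476) = 16813/15238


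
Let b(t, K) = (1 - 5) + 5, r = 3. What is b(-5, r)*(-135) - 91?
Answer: -226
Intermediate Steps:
b(t, K) = 1 (b(t, K) = -4 + 5 = 1)
b(-5, r)*(-135) - 91 = 1*(-135) - 91 = -135 - 91 = -226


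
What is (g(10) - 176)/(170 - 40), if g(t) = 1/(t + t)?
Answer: -3519/2600 ≈ -1.3535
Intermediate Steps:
g(t) = 1/(2*t)
(g(10) - 176)/(170 - 40) = ((1/2)/10 - 176)/(170 - 40) = ((1/2)*(1/10) - 176)/130 = (1/20 - 176)*(1/130) = -3519/20*1/130 = -3519/2600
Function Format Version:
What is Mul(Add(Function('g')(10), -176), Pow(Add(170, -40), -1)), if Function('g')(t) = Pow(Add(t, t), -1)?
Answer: Rational(-3519, 2600) ≈ -1.3535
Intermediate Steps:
Function('g')(t) = Mul(Rational(1, 2), Pow(t, -1)) (Function('g')(t) = Pow(Mul(2, t), -1) = Mul(Rational(1, 2), Pow(t, -1)))
Mul(Add(Function('g')(10), -176), Pow(Add(170, -40), -1)) = Mul(Add(Mul(Rational(1, 2), Pow(10, -1)), -176), Pow(Add(170, -40), -1)) = Mul(Add(Mul(Rational(1, 2), Rational(1, 10)), -176), Pow(130, -1)) = Mul(Add(Rational(1, 20), -176), Rational(1, 130)) = Mul(Rational(-3519, 20), Rational(1, 130)) = Rational(-3519, 2600)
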